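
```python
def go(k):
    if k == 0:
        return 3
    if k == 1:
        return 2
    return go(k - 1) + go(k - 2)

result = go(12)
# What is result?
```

Build up from base cases: go(0)=3, go(1)=2, go(2)=5, go(3)=7, go(4)=12, go(5)=19, go(6)=31, ..., go(12)=555

Answer: 555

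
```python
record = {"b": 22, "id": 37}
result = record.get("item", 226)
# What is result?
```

Trace:
`record = {"b": 22, "id": 37}` → record = {'b': 22, 'id': 37}
`result = record.get("item", 226)` → result = 226
So result = 226

Answer: 226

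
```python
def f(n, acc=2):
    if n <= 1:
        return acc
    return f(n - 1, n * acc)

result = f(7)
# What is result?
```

Accumulator trace (n, acc): (7, 2) -> (6, 14) -> (5, 84) -> (4, 420) -> (3, 1680) -> (2, 5040) -> (1, 10080) -> return 10080

Answer: 10080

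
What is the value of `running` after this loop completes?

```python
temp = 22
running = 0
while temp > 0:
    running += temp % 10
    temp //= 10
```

Sum digits of 22
`running` takes the values: 0 → 2 → 4

Answer: 4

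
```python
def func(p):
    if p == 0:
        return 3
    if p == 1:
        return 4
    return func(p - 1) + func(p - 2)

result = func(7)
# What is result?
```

Build up from base cases: func(0)=3, func(1)=4, func(2)=7, func(3)=11, func(4)=18, func(5)=29, func(6)=47, ..., func(7)=76

Answer: 76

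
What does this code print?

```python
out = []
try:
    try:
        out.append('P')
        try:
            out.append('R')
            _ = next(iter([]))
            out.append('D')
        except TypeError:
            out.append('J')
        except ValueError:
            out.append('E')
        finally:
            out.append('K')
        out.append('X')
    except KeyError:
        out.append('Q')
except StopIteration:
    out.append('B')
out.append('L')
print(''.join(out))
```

Execution trace: 'P' (try body) → 'R' (inner try body) → 'K' (inner finally) → 'B' (outer except StopIteration) → 'L' (after the try/except). Output: PRKBL

Answer: PRKBL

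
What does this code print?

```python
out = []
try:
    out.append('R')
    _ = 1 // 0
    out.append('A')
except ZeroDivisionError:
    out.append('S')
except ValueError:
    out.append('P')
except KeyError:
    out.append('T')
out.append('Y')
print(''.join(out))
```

Execution trace: 'R' (try body) → 'S' (except ZeroDivisionError) → 'Y' (after the try/except). Output: RSY

Answer: RSY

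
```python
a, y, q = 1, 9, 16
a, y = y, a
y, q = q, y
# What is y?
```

Trace:
`a, y, q = 1, 9, 16` → a = 1; y = 9; q = 16
`a, y = y, a` → a = 9; y = 1
`y, q = q, y` → y = 16; q = 1
So y = 16

Answer: 16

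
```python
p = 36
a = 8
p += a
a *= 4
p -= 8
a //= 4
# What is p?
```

Trace:
`p = 36` → p = 36
`a = 8` → a = 8
`p += a` → p = 44
`a *= 4` → a = 32
`p -= 8` → p = 36
`a //= 4` → a = 8
So p = 36

Answer: 36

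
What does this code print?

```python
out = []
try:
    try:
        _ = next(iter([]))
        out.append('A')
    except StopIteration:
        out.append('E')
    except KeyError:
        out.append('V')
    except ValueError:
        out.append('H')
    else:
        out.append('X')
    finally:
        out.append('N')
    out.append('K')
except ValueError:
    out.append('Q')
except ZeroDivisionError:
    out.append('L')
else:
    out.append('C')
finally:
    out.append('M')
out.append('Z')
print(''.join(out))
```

Execution trace: 'E' (inner except StopIteration) → 'N' (inner finally) → 'K' (try body, no exception) → 'C' (else) → 'M' (finally) → 'Z' (after the try/except). Output: ENKCMZ

Answer: ENKCMZ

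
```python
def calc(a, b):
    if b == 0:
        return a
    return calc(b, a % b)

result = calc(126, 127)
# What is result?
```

calc(126, 127) -> calc(127, 126) -> calc(126, 1) -> calc(1, 0) -> 1

Answer: 1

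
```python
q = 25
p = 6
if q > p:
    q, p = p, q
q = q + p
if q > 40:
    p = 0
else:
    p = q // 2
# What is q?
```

Trace:
`q = 25` → q = 25
`p = 6` → p = 6
`if q > p: ...` → q > p is True → q = 6; p = 25
`q = q + p` → q = 31
`if q > 40: ...` → q > 40 is False, take else branch → p = 15
So q = 31

Answer: 31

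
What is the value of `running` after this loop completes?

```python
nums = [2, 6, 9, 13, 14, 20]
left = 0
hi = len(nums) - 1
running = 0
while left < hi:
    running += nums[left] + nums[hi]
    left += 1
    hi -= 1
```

Sum of pairs from ends
`running` takes the values: 0 → 22 → 42 → 64

Answer: 64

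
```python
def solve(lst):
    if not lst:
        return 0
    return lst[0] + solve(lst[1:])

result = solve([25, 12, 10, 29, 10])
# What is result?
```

25 + 12 + 10 + 29 + 10 + 0 = 86

Answer: 86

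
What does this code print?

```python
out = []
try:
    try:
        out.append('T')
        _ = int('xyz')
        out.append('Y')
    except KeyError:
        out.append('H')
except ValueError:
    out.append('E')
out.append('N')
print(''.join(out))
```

Execution trace: 'T' (try body) → 'E' (outer except ValueError) → 'N' (after the try/except). Output: TEN

Answer: TEN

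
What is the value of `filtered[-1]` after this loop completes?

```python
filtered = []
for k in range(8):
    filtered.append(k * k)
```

Last element of squares 0 to 7
`filtered` takes the values: [] → [0] → [0, 1] → [0, 1, 4] → [0, 1, 4, 9] → [0, 1, 4, 9, 16] → [0, 1, 4, 9, 16, 25] → [0, 1, 4, 9, 16, 25, 36] → [0, 1, 4, 9, 16, 25, 36, 49]
So `filtered[-1]` = 49

Answer: 49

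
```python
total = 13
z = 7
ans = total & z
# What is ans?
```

Trace:
`total = 13` → total = 13
`z = 7` → z = 7
`ans = total & z` → ans = 5
So ans = 5

Answer: 5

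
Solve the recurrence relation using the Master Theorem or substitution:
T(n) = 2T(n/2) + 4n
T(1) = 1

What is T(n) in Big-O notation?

By Master Theorem: a=2, b=2, f(n)=4n. Since log_2(2) = 1 and f(n) = Θ(n^1), Case 2 applies. T(n) = O(n log n).

Answer: O(n log n)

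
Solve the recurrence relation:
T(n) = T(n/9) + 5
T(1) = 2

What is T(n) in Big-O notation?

Each step divides n by 9 and adds 5. After log_9(n) steps we reach T(1)=2. So T(n) = 5·log_9(n) + 2 = O(log n).

Answer: O(log n)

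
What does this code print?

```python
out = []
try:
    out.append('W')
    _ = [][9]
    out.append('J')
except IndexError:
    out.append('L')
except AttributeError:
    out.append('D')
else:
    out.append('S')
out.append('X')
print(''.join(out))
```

Execution trace: 'W' (try body) → 'L' (except IndexError) → 'X' (after the try/except). Output: WLX

Answer: WLX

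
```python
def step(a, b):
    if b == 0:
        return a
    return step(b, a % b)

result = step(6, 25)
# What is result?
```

step(6, 25) -> step(25, 6) -> step(6, 1) -> step(1, 0) -> 1

Answer: 1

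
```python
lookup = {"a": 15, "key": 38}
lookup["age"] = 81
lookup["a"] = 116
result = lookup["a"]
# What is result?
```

Trace:
`lookup = {"a": 15, "key": 38}` → lookup = {'a': 15, 'key': 38}
`lookup["age"] = 81` → lookup = {'a': 15, 'key': 38, 'age': 81}
`lookup["a"] = 116` → lookup = {'a': 116, 'key': 38, 'age': 81}
`result = lookup["a"]` → result = 116
So result = 116

Answer: 116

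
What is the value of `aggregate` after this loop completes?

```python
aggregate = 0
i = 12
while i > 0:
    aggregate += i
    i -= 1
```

Sum 12 down to 1
`aggregate` takes the values: 0 → 12 → 23 → 33 → 42 → 50 → 57 → 63 → 68 → 72 → 75 → 77 → 78

Answer: 78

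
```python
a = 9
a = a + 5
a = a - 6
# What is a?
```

Trace:
`a = 9` → a = 9
`a = a + 5` → a = 14
`a = a - 6` → a = 8
So a = 8

Answer: 8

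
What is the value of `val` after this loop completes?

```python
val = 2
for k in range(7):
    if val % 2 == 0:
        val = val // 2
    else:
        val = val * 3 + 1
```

Collatz-style transformation from 2
`val` takes the values: 2 → 1 → 4 → 2 → 1 → 4 → 2 → 1

Answer: 1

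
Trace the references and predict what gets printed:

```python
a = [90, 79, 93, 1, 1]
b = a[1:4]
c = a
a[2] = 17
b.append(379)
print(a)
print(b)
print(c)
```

Key concept: slice vs alias.
Step by step:
`a = [90, 79, 93, 1, 1]` → a = [90, 79, 93, 1, 1]
`b = a[1:4]` → b = [79, 93, 1]
`c = a` → c = [90, 79, 93, 1, 1] (same object as a)
`a[2] = 17` → a = [90, 79, 17, 1, 1] (same object as c); c = [90, 79, 17, 1, 1] (same object as a)
`b.append(379)` → b = [79, 93, 1, 379]
`print(a)` → prints [90, 79, 17, 1, 1]
`print(b)` → prints [79, 93, 1, 379]
`print(c)` → prints [90, 79, 17, 1, 1]

Answer:
[90, 79, 17, 1, 1]
[79, 93, 1, 379]
[90, 79, 17, 1, 1]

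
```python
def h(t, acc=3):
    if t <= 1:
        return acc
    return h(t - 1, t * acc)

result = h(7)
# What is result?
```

Accumulator trace (n, acc): (7, 3) -> (6, 21) -> (5, 126) -> (4, 630) -> (3, 2520) -> (2, 7560) -> (1, 15120) -> return 15120

Answer: 15120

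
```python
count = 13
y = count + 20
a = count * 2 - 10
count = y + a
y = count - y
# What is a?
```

Trace:
`count = 13` → count = 13
`y = count + 20` → y = 33
`a = count * 2 - 10` → a = 16
`count = y + a` → count = 49
`y = count - y` → y = 16
So a = 16

Answer: 16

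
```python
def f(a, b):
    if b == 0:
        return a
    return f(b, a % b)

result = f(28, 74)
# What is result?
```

f(28, 74) -> f(74, 28) -> f(28, 18) -> f(18, 10) -> f(10, 8) -> f(8, 2) -> f(2, 0) -> 2

Answer: 2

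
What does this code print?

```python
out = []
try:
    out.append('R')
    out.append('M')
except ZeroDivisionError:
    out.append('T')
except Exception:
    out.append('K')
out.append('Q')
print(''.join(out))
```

Execution trace: 'R' (try body) → 'M' (try body, no exception) → 'Q' (after the try/except). Output: RMQ

Answer: RMQ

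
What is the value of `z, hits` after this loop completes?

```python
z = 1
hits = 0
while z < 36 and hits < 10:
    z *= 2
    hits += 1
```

Double until >= 36 or 10 iterations
`z, hits` takes the values: (1, 0) → (2, 0) → (2, 1) → (4, 1) → (4, 2) → (8, 2) → (8, 3) → (16, 3) → (16, 4) → (32, 4) → (32, 5) → (64, 5) → (64, 6)

Answer: 64, 6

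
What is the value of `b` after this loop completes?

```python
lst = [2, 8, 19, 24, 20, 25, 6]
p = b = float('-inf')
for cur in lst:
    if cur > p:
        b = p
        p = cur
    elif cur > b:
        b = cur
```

Second largest (with repeats) in [2, 8, 19, 24, 20, 25, 6]
`b` takes the values: -inf → 2 → 8 → 19 → 20 → 24

Answer: 24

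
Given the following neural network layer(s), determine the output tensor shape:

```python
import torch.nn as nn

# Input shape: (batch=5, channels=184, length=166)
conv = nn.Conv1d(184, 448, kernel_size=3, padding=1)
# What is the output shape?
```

Input: (5, 184, 166) -> Output: (5, 448, 166)

Answer: (5, 448, 166)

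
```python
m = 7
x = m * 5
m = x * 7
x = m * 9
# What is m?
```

Trace:
`m = 7` → m = 7
`x = m * 5` → x = 35
`m = x * 7` → m = 245
`x = m * 9` → x = 2205
So m = 245

Answer: 245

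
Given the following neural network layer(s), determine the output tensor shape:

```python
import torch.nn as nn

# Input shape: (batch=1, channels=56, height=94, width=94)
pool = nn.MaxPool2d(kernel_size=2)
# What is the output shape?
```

Input: (1, 56, 94, 94) -> Output: (1, 56, 47, 47)

Answer: (1, 56, 47, 47)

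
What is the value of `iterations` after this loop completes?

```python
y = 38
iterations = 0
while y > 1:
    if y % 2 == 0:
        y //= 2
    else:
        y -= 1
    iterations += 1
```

Steps to reduce 38 to 1
`iterations` takes the values: 0 → 1 → 2 → 3 → 4 → 5 → 6 → 7

Answer: 7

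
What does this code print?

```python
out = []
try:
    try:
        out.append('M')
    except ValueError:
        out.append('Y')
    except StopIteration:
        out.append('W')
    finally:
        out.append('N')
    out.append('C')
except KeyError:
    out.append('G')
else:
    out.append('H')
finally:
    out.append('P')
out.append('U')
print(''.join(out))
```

Execution trace: 'M' (inner try body, no exception) → 'N' (inner finally) → 'C' (try body, no exception) → 'H' (else) → 'P' (finally) → 'U' (after the try/except). Output: MNCHPU

Answer: MNCHPU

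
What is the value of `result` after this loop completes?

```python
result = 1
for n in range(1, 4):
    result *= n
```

3! = 6
`result` takes the values: 1 → 2 → 6

Answer: 6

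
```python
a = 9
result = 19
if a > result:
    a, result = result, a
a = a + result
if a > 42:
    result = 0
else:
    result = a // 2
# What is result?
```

Trace:
`a = 9` → a = 9
`result = 19` → result = 19
`if a > result: ...` → a > result is False → no variable changes
`a = a + result` → a = 28
`if a > 42: ...` → a > 42 is False, take else branch → result = 14
So result = 14

Answer: 14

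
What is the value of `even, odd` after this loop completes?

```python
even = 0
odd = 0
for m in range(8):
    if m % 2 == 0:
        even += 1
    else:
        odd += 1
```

Count evens and odds in range(8)
`even, odd` takes the values: (0, 0) → (1, 0) → (1, 1) → (2, 1) → (2, 2) → (3, 2) → (3, 3) → (4, 3) → (4, 4)

Answer: 4, 4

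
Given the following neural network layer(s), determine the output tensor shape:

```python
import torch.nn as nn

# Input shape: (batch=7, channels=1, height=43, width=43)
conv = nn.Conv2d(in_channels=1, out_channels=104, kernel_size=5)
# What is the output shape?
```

Input: (7, 1, 43, 43) -> Output: (7, 104, 39, 39)

Answer: (7, 104, 39, 39)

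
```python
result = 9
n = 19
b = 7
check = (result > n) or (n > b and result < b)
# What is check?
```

Trace:
`result = 9` → result = 9
`n = 19` → n = 19
`b = 7` → b = 7
`check = (result > n) or (n > b and result < b)` → check = False
So check = False

Answer: False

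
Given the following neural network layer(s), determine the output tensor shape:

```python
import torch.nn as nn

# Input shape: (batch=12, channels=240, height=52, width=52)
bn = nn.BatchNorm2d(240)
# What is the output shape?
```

Input: (12, 240, 52, 52) -> Output: (12, 240, 52, 52)

Answer: (12, 240, 52, 52)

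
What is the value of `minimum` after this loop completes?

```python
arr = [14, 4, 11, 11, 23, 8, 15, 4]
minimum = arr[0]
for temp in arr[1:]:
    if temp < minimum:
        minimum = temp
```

Minimum of [14, 4, 11, 11, 23, 8, 15, 4]
`minimum` takes the values: 14 → 4

Answer: 4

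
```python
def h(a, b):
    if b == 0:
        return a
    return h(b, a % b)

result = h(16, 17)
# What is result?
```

h(16, 17) -> h(17, 16) -> h(16, 1) -> h(1, 0) -> 1

Answer: 1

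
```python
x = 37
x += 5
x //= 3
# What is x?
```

Trace:
`x = 37` → x = 37
`x += 5` → x = 42
`x //= 3` → x = 14
So x = 14

Answer: 14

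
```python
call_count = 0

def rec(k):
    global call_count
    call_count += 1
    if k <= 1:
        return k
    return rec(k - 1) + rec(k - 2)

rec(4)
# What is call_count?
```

Calls(k) = 1 + Calls(k-1) + Calls(k-2); Calls(0)=Calls(1)=1. For k=4 this gives 9.

Answer: 9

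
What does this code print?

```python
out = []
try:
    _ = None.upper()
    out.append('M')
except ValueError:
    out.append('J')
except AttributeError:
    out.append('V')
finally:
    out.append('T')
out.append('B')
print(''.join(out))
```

Execution trace: 'V' (except AttributeError) → 'T' (finally) → 'B' (after the try/except). Output: VTB

Answer: VTB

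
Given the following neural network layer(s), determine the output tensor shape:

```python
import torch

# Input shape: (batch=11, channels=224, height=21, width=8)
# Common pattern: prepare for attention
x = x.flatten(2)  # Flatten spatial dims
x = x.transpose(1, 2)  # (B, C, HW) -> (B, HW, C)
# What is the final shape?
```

Input: (11, 224, 21, 8) -> after flatten(2): (11, 224, 168) -> Output: (11, 168, 224)

Answer: (11, 168, 224)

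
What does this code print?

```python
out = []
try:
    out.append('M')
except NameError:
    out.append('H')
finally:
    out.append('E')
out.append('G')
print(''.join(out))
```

Execution trace: 'M' (try body, no exception) → 'E' (finally) → 'G' (after the try/except). Output: MEG

Answer: MEG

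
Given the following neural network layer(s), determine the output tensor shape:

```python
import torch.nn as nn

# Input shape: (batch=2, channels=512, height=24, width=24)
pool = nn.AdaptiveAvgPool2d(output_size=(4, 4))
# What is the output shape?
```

Input: (2, 512, 24, 24) -> Output: (2, 512, 4, 4)

Answer: (2, 512, 4, 4)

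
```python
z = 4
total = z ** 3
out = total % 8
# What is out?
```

Trace:
`z = 4` → z = 4
`total = z ** 3` → total = 64
`out = total % 8` → out = 0
So out = 0

Answer: 0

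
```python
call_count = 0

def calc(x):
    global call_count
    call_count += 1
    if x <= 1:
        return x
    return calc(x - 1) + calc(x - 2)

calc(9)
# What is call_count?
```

Calls(x) = 1 + Calls(x-1) + Calls(x-2); Calls(0)=Calls(1)=1. For x=9 this gives 109.

Answer: 109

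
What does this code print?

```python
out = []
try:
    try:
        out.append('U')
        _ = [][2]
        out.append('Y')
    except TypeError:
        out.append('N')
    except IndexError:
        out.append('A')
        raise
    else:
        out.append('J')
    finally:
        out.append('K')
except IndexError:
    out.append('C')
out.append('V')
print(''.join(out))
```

Execution trace: 'U' (try body) → 'A' (except IndexError) → 'K' (finally) → 'C' (outer except IndexError) → 'V' (after the try/except). Output: UAKCV

Answer: UAKCV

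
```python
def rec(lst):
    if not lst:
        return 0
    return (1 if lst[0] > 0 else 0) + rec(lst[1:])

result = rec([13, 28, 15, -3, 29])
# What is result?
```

Count of positive elements in [13, 28, 15, -3, 29] = 4

Answer: 4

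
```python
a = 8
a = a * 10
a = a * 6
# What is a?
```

Trace:
`a = 8` → a = 8
`a = a * 10` → a = 80
`a = a * 6` → a = 480
So a = 480

Answer: 480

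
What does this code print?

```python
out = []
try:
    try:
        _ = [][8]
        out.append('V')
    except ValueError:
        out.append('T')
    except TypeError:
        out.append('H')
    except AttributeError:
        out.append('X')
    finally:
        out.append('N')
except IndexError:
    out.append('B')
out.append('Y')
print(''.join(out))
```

Execution trace: 'N' (finally) → 'B' (outer except IndexError) → 'Y' (after the try/except). Output: NBY

Answer: NBY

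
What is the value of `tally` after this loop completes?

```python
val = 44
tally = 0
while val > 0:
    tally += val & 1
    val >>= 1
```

Count set bits in 44 (binary: 0b101100)
`tally` takes the values: 0 → 1 → 2 → 3

Answer: 3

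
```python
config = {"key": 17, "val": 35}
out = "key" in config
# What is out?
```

Trace:
`config = {"key": 17, "val": 35}` → config = {'key': 17, 'val': 35}
`out = "key" in config` → out = True
So out = True

Answer: True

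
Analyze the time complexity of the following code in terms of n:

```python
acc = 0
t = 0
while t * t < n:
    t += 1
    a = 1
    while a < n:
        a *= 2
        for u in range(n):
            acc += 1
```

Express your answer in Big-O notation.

Each loop level contributes: √n × log n × n. Multiplying the contributions gives O(n√n log n).

Answer: O(n√n log n)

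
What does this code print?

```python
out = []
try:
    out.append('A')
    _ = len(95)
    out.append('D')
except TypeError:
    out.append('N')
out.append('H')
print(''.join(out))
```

Execution trace: 'A' (try body) → 'N' (except TypeError) → 'H' (after the try/except). Output: ANH

Answer: ANH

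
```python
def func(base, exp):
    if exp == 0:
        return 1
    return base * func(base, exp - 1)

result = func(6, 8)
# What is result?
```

func(6, 8) = 6 * 6 * 6 * 6 * 6 * 6 * 6 * 6 = 1679616

Answer: 1679616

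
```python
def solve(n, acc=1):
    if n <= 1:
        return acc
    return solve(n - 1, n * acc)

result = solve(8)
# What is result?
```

Accumulator trace (n, acc): (8, 1) -> (7, 8) -> (6, 56) -> (5, 336) -> (4, 1680) -> (3, 6720) -> (2, 20160) -> (1, 40320) -> return 40320

Answer: 40320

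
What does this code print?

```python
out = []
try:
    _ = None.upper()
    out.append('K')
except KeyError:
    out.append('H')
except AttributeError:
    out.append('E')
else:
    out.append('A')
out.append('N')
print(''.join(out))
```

Execution trace: 'E' (except AttributeError) → 'N' (after the try/except). Output: EN

Answer: EN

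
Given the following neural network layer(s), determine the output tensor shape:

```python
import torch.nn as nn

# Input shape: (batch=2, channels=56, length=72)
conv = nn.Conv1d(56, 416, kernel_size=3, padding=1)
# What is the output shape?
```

Input: (2, 56, 72) -> Output: (2, 416, 72)

Answer: (2, 416, 72)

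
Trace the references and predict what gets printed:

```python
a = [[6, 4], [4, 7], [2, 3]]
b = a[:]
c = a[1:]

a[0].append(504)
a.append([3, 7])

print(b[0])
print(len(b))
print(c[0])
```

Key concept: slice with nested mutation.
Step by step:
`a = [[6, 4], [4, 7], [2, 3]]` → a = [[6, 4], [4, 7], [2, 3]]
`b = a[:]` → b = [[6, 4], [4, 7], [2, 3]]
`c = a[1:]` → c = [[4, 7], [2, 3]]
`a[0].append(504)` → a = [[6, 4, 504], [4, 7], [2, 3]]; b = [[6, 4, 504], [4, 7], [2, 3]]
`a.append([3, 7])` → a = [[6, 4, 504], [4, 7], [2, 3], [3, 7]]
`print(b[0])` → prints [6, 4, 504]
`print(len(b))` → prints 3
`print(c[0])` → prints [4, 7]

Answer:
[6, 4, 504]
3
[4, 7]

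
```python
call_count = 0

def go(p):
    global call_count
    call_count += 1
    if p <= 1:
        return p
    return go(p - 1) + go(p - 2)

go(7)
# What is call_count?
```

Calls(p) = 1 + Calls(p-1) + Calls(p-2); Calls(0)=Calls(1)=1. For p=7 this gives 41.

Answer: 41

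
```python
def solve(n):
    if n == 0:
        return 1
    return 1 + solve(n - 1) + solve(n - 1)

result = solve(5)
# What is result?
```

solve(n) = 1 + 2·solve(n-1), solve(0)=1. Closed form: (1+1)·2^5 - 1 = 63.

Answer: 63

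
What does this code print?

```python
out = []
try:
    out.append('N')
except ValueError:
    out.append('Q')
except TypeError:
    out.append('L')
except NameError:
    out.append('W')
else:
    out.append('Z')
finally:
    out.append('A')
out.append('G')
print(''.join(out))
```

Execution trace: 'N' (try body, no exception) → 'Z' (else) → 'A' (finally) → 'G' (after the try/except). Output: NZAG

Answer: NZAG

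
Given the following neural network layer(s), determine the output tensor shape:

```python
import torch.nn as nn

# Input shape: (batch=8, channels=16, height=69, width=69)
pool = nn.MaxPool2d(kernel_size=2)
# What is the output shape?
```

Input: (8, 16, 69, 69) -> Output: (8, 16, 34, 34)

Answer: (8, 16, 34, 34)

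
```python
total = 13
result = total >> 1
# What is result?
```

Trace:
`total = 13` → total = 13
`result = total >> 1` → result = 6
So result = 6

Answer: 6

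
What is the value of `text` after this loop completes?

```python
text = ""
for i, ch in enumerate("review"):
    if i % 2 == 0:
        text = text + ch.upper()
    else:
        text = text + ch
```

Uppercase even positions in 'review'
`text` takes the values: "" → "R" → "Re" → "ReV" → "ReVi" → "ReViE" → "ReViEw"

Answer: "ReViEw"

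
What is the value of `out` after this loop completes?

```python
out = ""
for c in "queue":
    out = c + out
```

Reverse 'queue'
`out` takes the values: "" → "q" → "uq" → "euq" → "ueuq" → "eueuq"

Answer: "eueuq"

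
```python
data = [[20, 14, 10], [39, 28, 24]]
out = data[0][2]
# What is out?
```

Trace:
`data = [[20, 14, 10], [39, 28, 24]]` → data = [[20, 14, 10], [39, 28, 24]]
`out = data[0][2]` → out = 10
So out = 10

Answer: 10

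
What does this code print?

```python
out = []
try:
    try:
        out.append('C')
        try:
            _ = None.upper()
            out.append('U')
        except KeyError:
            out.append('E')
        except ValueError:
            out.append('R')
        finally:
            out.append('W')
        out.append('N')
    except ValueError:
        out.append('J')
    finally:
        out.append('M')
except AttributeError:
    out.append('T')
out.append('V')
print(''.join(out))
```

Execution trace: 'C' (try body) → 'W' (inner finally) → 'M' (finally) → 'T' (outer except AttributeError) → 'V' (after the try/except). Output: CWMTV

Answer: CWMTV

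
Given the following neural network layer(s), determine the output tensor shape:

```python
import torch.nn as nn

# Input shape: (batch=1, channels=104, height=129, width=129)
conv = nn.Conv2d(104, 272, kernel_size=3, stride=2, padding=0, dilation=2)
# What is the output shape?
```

Input: (1, 104, 129, 129) -> Output: (1, 272, 63, 63)

Answer: (1, 272, 63, 63)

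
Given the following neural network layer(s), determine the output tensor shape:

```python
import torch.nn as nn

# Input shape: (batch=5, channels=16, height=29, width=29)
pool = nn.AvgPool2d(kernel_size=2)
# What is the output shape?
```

Input: (5, 16, 29, 29) -> Output: (5, 16, 14, 14)

Answer: (5, 16, 14, 14)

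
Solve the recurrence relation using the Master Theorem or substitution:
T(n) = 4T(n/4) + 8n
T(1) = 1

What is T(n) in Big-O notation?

By Master Theorem: a=4, b=4, f(n)=8n. Since log_4(4) = 1 and f(n) = Θ(n^1), Case 2 applies. T(n) = O(n log n).

Answer: O(n log n)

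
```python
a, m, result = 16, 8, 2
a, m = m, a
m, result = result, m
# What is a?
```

Trace:
`a, m, result = 16, 8, 2` → a = 16; m = 8; result = 2
`a, m = m, a` → a = 8; m = 16
`m, result = result, m` → m = 2; result = 16
So a = 8

Answer: 8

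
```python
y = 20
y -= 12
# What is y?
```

Trace:
`y = 20` → y = 20
`y -= 12` → y = 8
So y = 8

Answer: 8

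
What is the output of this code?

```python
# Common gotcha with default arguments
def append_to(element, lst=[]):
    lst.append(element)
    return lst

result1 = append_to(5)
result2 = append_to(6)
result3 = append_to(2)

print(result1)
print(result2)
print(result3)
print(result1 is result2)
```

Key concept: mutable default argument gotcha.
Step by step:
`result1 = append_to(5)` → result1 = [5]
`result2 = append_to(6)` → result1 = [5, 6] (same object as result2); result2 = [5, 6] (same object as result1)
`result3 = append_to(2)` → result1 = [5, 6, 2] (same object as result2, result3); result2 = [5, 6, 2] (same object as result1, result3); result3 = [5, 6, 2] (same object as result1, result2)
`print(result1)` → prints [5, 6, 2]
`print(result2)` → prints [5, 6, 2]
`print(result3)` → prints [5, 6, 2]
`print(result1 is result2)` → prints True

Answer:
[5, 6, 2]
[5, 6, 2]
[5, 6, 2]
True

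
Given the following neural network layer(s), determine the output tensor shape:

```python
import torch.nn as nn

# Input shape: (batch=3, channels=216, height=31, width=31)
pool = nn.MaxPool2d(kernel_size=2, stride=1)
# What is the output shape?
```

Input: (3, 216, 31, 31) -> Output: (3, 216, 30, 30)

Answer: (3, 216, 30, 30)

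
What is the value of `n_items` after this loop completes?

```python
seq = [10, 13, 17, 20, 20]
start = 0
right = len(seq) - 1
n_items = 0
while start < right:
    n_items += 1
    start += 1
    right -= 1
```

Iterations until pointers meet (list length 5)
`n_items` takes the values: 0 → 1 → 2

Answer: 2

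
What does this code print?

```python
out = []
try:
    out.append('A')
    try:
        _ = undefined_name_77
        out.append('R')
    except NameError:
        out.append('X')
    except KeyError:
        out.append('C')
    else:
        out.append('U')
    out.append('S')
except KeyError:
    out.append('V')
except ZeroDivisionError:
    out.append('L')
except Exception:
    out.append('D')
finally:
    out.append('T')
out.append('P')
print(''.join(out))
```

Execution trace: 'A' (try body) → 'X' (inner except NameError) → 'S' (try body, no exception) → 'T' (finally) → 'P' (after the try/except). Output: AXSTP

Answer: AXSTP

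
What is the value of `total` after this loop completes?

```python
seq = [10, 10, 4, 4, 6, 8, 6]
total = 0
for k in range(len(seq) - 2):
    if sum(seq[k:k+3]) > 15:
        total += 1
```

Count windows with sum > 15
`total` takes the values: 0 → 1 → 2 → 3 → 4

Answer: 4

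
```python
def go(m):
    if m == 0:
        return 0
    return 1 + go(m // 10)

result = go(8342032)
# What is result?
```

Count of digits of 8342032: 7

Answer: 7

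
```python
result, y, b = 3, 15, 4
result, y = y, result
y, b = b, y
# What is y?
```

Trace:
`result, y, b = 3, 15, 4` → result = 3; y = 15; b = 4
`result, y = y, result` → result = 15; y = 3
`y, b = b, y` → y = 4; b = 3
So y = 4

Answer: 4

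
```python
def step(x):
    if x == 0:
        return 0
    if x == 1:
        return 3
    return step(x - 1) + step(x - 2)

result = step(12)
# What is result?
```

Build up from base cases: step(0)=0, step(1)=3, step(2)=3, step(3)=6, step(4)=9, step(5)=15, step(6)=24, ..., step(12)=432

Answer: 432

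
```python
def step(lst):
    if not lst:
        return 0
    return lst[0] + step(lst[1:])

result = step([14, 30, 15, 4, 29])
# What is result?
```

14 + 30 + 15 + 4 + 29 + 0 = 92

Answer: 92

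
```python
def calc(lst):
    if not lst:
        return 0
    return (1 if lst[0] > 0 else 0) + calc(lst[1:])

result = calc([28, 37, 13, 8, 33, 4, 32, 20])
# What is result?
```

Count of positive elements in [28, 37, 13, 8, 33, 4, 32, 20] = 8

Answer: 8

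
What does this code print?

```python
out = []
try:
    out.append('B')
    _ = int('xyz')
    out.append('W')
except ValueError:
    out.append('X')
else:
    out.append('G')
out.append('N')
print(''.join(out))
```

Execution trace: 'B' (try body) → 'X' (except ValueError) → 'N' (after the try/except). Output: BXN

Answer: BXN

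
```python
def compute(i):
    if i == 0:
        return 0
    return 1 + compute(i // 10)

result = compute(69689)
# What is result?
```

Count of digits of 69689: 5

Answer: 5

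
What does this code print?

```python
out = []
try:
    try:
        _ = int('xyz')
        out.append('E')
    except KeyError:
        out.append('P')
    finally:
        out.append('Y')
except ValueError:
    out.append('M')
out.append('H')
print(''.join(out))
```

Execution trace: 'Y' (finally) → 'M' (outer except ValueError) → 'H' (after the try/except). Output: YMH

Answer: YMH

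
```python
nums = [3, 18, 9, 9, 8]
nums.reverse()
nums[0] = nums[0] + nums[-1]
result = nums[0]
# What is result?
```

Trace:
`nums = [3, 18, 9, 9, 8]` → nums = [3, 18, 9, 9, 8]
`nums.reverse()` → nums = [8, 9, 9, 18, 3]
`nums[0] = nums[0] + nums[-1]` → nums = [11, 9, 9, 18, 3]
`result = nums[0]` → result = 11
So result = 11

Answer: 11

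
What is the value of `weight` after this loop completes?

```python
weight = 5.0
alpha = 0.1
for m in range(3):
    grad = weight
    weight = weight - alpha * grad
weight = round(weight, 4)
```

Gradient descent: w = 5.0 * (1 - 0.1)^3
`weight` takes the values: 5.0 → 4.5 → 4.05 → 3.645

Answer: 3.645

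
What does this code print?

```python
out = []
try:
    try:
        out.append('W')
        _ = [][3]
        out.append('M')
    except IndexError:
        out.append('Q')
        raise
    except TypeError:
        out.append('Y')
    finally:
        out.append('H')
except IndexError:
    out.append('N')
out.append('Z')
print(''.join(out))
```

Execution trace: 'W' (inner try body) → 'Q' (inner except IndexError) → 'H' (inner finally) → 'N' (outer except IndexError) → 'Z' (after the try/except). Output: WQHNZ

Answer: WQHNZ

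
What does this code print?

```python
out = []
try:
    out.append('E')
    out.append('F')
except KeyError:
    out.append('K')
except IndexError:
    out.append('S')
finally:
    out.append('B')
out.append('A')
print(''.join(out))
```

Execution trace: 'E' (try body) → 'F' (try body, no exception) → 'B' (finally) → 'A' (after the try/except). Output: EFBA

Answer: EFBA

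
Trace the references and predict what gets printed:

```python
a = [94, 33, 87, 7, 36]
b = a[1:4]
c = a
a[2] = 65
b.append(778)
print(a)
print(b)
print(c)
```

Key concept: slice vs alias.
Step by step:
`a = [94, 33, 87, 7, 36]` → a = [94, 33, 87, 7, 36]
`b = a[1:4]` → b = [33, 87, 7]
`c = a` → c = [94, 33, 87, 7, 36] (same object as a)
`a[2] = 65` → a = [94, 33, 65, 7, 36] (same object as c); c = [94, 33, 65, 7, 36] (same object as a)
`b.append(778)` → b = [33, 87, 7, 778]
`print(a)` → prints [94, 33, 65, 7, 36]
`print(b)` → prints [33, 87, 7, 778]
`print(c)` → prints [94, 33, 65, 7, 36]

Answer:
[94, 33, 65, 7, 36]
[33, 87, 7, 778]
[94, 33, 65, 7, 36]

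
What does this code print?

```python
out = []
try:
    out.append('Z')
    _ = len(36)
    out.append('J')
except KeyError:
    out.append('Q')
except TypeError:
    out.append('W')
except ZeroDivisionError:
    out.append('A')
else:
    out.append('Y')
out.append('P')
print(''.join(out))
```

Execution trace: 'Z' (try body) → 'W' (except TypeError) → 'P' (after the try/except). Output: ZWP

Answer: ZWP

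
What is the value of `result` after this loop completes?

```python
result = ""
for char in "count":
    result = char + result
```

Reverse 'count'
`result` takes the values: "" → "c" → "oc" → "uoc" → "nuoc" → "tnuoc"

Answer: "tnuoc"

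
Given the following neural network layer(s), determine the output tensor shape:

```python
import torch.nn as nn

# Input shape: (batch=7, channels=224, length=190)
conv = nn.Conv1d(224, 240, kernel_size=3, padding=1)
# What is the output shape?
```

Input: (7, 224, 190) -> Output: (7, 240, 190)

Answer: (7, 240, 190)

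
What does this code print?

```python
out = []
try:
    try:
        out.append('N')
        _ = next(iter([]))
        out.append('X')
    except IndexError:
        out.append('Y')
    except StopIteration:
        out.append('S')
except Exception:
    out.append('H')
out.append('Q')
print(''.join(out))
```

Execution trace: 'N' (inner try body) → 'S' (inner except StopIteration) → 'Q' (after the try/except). Output: NSQ

Answer: NSQ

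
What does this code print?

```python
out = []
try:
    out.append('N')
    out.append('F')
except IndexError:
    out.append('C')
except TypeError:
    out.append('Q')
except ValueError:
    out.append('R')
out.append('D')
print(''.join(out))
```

Execution trace: 'N' (try body) → 'F' (try body, no exception) → 'D' (after the try/except). Output: NFD

Answer: NFD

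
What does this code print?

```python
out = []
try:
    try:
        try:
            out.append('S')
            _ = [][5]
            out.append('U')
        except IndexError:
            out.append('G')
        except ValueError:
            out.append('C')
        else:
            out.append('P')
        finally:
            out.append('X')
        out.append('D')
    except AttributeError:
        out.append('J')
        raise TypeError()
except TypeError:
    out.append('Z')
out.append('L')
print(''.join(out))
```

Execution trace: 'S' (inner try body) → 'G' (inner except IndexError) → 'X' (inner finally) → 'D' (try body, no exception) → 'L' (after the try/except). Output: SGXDL

Answer: SGXDL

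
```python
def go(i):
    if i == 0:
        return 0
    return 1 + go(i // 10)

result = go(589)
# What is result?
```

Count of digits of 589: 3

Answer: 3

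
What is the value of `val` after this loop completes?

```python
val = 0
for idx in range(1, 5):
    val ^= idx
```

XOR of 1 to 4
`val` takes the values: 0 → 1 → 3 → 0 → 4

Answer: 4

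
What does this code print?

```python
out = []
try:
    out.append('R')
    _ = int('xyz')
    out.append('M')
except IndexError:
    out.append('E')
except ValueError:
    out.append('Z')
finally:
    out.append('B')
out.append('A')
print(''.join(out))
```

Execution trace: 'R' (try body) → 'Z' (except ValueError) → 'B' (finally) → 'A' (after the try/except). Output: RZBA

Answer: RZBA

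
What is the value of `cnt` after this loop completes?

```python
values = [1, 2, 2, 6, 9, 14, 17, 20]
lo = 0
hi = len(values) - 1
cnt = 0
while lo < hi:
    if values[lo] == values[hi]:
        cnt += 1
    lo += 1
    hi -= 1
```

Count matching pairs from ends
`cnt` takes the values: 0

Answer: 0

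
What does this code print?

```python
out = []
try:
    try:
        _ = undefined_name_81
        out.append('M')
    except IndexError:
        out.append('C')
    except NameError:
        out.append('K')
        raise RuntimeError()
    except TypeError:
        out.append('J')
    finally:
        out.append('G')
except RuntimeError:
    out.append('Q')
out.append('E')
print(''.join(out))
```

Execution trace: 'K' (inner except NameError) → 'G' (inner finally) → 'Q' (outer except RuntimeError) → 'E' (after the try/except). Output: KGQE

Answer: KGQE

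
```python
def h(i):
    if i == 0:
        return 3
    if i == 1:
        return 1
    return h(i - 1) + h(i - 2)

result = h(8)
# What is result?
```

Build up from base cases: h(0)=3, h(1)=1, h(2)=4, h(3)=5, h(4)=9, h(5)=14, h(6)=23, ..., h(8)=60

Answer: 60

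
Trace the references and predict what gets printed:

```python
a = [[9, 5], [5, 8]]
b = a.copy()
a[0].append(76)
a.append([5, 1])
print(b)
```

Key concept: shallow copy with nested lists.
Step by step:
`a = [[9, 5], [5, 8]]` → a = [[9, 5], [5, 8]]
`b = a.copy()` → b = [[9, 5], [5, 8]]
`a[0].append(76)` → a = [[9, 5, 76], [5, 8]]; b = [[9, 5, 76], [5, 8]]
`a.append([5, 1])` → a = [[9, 5, 76], [5, 8], [5, 1]]
`print(b)` → prints [[9, 5, 76], [5, 8]]

Answer: [[9, 5, 76], [5, 8]]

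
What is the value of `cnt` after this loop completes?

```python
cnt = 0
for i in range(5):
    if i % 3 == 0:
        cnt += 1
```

Count numbers divisible by 3 in range(5)
`cnt` takes the values: 0 → 1 → 2

Answer: 2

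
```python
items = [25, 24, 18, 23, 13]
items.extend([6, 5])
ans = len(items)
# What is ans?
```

Trace:
`items = [25, 24, 18, 23, 13]` → items = [25, 24, 18, 23, 13]
`items.extend([6, 5])` → items = [25, 24, 18, 23, 13, 6, 5]
`ans = len(items)` → ans = 7
So ans = 7

Answer: 7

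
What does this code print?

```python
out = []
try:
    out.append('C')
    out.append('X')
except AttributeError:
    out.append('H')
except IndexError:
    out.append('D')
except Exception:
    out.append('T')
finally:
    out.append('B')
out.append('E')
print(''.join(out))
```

Execution trace: 'C' (try body) → 'X' (try body, no exception) → 'B' (finally) → 'E' (after the try/except). Output: CXBE

Answer: CXBE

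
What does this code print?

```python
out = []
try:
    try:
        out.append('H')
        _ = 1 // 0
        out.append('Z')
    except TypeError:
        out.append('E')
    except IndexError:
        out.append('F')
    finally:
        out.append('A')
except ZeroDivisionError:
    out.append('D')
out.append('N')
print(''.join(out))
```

Execution trace: 'H' (inner try body) → 'A' (inner finally) → 'D' (outer except ZeroDivisionError) → 'N' (after the try/except). Output: HADN

Answer: HADN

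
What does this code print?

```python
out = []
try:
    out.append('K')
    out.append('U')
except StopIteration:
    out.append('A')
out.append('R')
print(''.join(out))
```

Execution trace: 'K' (try body) → 'U' (try body, no exception) → 'R' (after the try/except). Output: KUR

Answer: KUR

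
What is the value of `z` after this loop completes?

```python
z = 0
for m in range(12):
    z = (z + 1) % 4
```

Increment mod 4, 12 times = 0
`z` takes the values: 0 → 1 → 2 → 3 → 0 → 1 → 2 → 3 → 0 → 1 → 2 → 3 → 0

Answer: 0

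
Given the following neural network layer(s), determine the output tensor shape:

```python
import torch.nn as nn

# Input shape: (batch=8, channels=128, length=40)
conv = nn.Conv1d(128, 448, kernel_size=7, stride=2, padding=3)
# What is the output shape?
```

Input: (8, 128, 40) -> Output: (8, 448, 20)

Answer: (8, 448, 20)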